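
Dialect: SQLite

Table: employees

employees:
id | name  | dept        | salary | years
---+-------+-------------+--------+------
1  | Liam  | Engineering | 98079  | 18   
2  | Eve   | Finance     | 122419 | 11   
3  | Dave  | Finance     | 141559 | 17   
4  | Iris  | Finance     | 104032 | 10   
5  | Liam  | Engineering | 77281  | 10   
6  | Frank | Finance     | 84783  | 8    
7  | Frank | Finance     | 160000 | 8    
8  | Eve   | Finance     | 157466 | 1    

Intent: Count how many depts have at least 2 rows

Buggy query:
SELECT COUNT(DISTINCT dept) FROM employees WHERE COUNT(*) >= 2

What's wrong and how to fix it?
Bug: COUNT(*) cannot appear in WHERE; the per-group count doesn't exist yet

Fix: Use a subquery that GROUPs and filters with HAVING, then count its rows

Corrected query:
SELECT COUNT(*) FROM (SELECT dept FROM employees GROUP BY dept HAVING COUNT(*) >= 2)

Result:
COUNT(*)
--------
2       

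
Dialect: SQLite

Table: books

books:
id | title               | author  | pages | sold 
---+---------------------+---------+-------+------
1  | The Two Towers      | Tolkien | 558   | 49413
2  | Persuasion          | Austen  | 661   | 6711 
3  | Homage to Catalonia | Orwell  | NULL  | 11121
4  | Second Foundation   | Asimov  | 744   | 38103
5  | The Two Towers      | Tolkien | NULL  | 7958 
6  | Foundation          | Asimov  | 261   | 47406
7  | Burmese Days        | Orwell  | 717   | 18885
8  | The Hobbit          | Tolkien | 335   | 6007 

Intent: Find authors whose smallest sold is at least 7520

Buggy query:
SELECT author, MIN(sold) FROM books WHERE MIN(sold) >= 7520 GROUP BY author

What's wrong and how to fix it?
Bug: Aggregates like MIN are computed per group after WHERE runs

Fix: Replace WHERE with HAVING after the GROUP BY

Corrected query:
SELECT author, MIN(sold) FROM books GROUP BY author HAVING MIN(sold) >= 7520

Result:
author | MIN(sold)
-------+----------
Asimov | 38103    
Orwell | 11121    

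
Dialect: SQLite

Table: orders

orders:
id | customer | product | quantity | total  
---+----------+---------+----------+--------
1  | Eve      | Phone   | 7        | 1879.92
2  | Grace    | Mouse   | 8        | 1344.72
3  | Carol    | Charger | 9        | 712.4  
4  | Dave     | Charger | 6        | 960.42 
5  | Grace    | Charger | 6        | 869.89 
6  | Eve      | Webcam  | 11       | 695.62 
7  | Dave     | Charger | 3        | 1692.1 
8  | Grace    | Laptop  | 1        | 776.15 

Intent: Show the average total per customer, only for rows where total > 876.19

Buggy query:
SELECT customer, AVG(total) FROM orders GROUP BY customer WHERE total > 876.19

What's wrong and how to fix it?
Bug: Row-level WHERE must come before GROUP BY in the clause order

Fix: Place WHERE between FROM and GROUP BY

Corrected query:
SELECT customer, AVG(total) FROM orders WHERE total > 876.19 GROUP BY customer

Result:
customer | AVG(total)
---------+-----------
Dave     | 1326.26   
Eve      | 1879.92   
Grace    | 1344.72   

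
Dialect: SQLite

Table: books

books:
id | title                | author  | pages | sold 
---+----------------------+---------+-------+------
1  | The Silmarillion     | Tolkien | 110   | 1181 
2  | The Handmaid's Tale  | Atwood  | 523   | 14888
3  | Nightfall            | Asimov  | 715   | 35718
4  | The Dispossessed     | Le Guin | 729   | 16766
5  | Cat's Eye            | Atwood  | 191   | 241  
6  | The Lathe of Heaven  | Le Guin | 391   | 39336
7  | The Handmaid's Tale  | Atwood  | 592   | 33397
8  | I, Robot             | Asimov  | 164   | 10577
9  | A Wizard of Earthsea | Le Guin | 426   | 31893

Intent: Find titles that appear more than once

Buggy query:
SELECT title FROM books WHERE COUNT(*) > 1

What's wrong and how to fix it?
Bug: COUNT(*) is an aggregate and cannot be used in WHERE

Fix: GROUP BY title, then filter groups with HAVING COUNT(*) > 1

Corrected query:
SELECT title FROM books GROUP BY title HAVING COUNT(*) > 1

Result:
title              
-------------------
The Handmaid's Tale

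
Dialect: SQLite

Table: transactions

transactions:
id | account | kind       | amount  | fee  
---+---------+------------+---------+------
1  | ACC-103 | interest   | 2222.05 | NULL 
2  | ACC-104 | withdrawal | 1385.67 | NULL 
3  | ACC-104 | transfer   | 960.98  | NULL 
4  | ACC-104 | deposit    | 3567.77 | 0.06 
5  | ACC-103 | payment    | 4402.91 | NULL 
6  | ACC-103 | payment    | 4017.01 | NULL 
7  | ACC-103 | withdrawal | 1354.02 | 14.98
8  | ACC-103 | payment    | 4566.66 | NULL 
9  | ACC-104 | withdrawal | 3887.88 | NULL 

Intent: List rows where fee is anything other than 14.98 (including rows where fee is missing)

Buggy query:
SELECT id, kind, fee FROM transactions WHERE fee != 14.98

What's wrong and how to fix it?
Bug: Inequality against NULL is unknown, not true; rows with NULL are dropped

Fix: Handle NULL separately with IS NULL alongside the inequality

Corrected query:
SELECT id, kind, fee FROM transactions WHERE fee != 14.98 OR fee IS NULL

Result:
id | kind       | fee 
---+------------+-----
1  | interest   | NULL
2  | withdrawal | NULL
3  | transfer   | NULL
4  | deposit    | 0.06
5  | payment    | NULL
6  | payment    | NULL
8  | payment    | NULL
9  | withdrawal | NULL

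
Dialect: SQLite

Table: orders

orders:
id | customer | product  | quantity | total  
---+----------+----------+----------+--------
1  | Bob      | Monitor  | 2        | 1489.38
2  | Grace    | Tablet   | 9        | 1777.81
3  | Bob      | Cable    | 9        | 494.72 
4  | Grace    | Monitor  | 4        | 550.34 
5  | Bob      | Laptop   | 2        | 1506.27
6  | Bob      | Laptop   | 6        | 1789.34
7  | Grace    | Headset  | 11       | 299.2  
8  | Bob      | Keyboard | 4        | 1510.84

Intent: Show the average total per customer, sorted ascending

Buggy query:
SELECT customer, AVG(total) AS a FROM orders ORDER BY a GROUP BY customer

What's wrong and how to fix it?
Bug: ORDER BY appears before GROUP BY; SQL clause order requires GROUP BY first

Fix: Reorder: SELECT … FROM … GROUP BY … ORDER BY …

Corrected query:
SELECT customer, AVG(total) AS a FROM orders GROUP BY customer ORDER BY a

Result:
customer | a         
---------+-----------
Grace    | 875.783333
Bob      | 1358.11   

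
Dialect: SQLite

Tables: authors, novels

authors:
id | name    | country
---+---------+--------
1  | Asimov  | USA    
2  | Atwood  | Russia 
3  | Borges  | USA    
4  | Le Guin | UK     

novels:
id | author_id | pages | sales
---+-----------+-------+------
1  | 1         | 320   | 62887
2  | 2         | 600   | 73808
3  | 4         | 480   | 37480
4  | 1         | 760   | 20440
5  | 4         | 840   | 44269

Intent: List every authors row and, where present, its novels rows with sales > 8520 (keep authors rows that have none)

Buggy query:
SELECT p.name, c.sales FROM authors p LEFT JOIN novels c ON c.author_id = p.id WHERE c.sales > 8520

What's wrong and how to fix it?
Bug: A WHERE condition on the right-hand table after LEFT JOIN drops unmatched parents

Fix: Put 'c.sales > 8520' in the JOIN's ON clause instead of WHERE

Corrected query:
SELECT p.name, c.sales FROM authors p LEFT JOIN novels c ON c.author_id = p.id AND c.sales > 8520

Result:
name    | sales
--------+------
Asimov  | 20440
Asimov  | 62887
Atwood  | 73808
Borges  | NULL 
Le Guin | 37480
Le Guin | 44269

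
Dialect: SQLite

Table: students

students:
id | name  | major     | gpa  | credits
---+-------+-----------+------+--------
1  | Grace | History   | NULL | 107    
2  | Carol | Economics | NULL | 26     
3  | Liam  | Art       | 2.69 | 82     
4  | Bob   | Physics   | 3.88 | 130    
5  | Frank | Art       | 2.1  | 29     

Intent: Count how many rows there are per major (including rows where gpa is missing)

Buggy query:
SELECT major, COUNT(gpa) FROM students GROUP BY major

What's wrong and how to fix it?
Bug: COUNT(column) counts non-NULL values only; rows with NULL gpa aren't counted

Fix: Replace COUNT(gpa) with COUNT(*)

Corrected query:
SELECT major, COUNT(*) FROM students GROUP BY major

Result:
major     | COUNT(*)
----------+---------
Art       | 2       
Economics | 1       
History   | 1       
Physics   | 1       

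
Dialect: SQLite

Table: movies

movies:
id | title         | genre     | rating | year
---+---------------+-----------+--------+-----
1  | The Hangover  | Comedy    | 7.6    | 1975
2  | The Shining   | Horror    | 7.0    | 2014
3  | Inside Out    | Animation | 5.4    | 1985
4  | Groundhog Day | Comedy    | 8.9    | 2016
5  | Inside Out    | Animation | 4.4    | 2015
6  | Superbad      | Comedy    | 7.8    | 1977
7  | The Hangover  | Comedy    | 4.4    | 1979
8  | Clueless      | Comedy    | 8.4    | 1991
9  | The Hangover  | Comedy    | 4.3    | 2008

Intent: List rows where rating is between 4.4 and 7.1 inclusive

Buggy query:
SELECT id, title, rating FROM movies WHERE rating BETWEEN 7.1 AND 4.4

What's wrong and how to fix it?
Bug: The bounds are reversed; BETWEEN a AND b requires a <= b to match anything

Fix: Write BETWEEN 4.4 AND 7.1

Corrected query:
SELECT id, title, rating FROM movies WHERE rating BETWEEN 4.4 AND 7.1

Result:
id | title        | rating
---+--------------+-------
2  | The Shining  | 7     
3  | Inside Out   | 5.4   
5  | Inside Out   | 4.4   
7  | The Hangover | 4.4   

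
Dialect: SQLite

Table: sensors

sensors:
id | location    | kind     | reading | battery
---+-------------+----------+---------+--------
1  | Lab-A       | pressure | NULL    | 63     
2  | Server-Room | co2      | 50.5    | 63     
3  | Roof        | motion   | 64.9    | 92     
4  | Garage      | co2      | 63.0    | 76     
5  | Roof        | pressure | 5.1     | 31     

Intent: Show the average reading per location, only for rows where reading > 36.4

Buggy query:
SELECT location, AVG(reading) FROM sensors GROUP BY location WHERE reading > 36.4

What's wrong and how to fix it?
Bug: Row-level WHERE must come before GROUP BY in the clause order

Fix: Place WHERE between FROM and GROUP BY

Corrected query:
SELECT location, AVG(reading) FROM sensors WHERE reading > 36.4 GROUP BY location

Result:
location    | AVG(reading)
------------+-------------
Garage      | 63          
Roof        | 64.9        
Server-Room | 50.5        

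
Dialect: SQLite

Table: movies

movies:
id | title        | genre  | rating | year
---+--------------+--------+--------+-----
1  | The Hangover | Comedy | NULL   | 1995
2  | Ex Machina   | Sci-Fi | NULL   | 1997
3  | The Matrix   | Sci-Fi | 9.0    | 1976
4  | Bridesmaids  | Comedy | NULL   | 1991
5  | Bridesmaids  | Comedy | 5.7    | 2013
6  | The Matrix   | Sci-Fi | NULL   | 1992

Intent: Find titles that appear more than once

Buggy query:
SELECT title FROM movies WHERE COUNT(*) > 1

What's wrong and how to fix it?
Bug: COUNT(*) is an aggregate and cannot be used in WHERE

Fix: GROUP BY title, then filter groups with HAVING COUNT(*) > 1

Corrected query:
SELECT title FROM movies GROUP BY title HAVING COUNT(*) > 1

Result:
title      
-----------
Bridesmaids
The Matrix 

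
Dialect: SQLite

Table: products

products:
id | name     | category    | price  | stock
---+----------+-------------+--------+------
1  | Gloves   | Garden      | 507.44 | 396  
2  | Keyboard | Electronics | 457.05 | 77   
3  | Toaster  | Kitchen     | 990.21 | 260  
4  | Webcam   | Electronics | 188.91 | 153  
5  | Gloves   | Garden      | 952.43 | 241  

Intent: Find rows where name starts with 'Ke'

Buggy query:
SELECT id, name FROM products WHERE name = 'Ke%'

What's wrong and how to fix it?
Bug: Wildcards only work with LIKE; '=' treats '%' as a literal character

Fix: Use LIKE for wildcard pattern matching

Corrected query:
SELECT id, name FROM products WHERE name LIKE 'Ke%'

Result:
id | name    
---+---------
2  | Keyboard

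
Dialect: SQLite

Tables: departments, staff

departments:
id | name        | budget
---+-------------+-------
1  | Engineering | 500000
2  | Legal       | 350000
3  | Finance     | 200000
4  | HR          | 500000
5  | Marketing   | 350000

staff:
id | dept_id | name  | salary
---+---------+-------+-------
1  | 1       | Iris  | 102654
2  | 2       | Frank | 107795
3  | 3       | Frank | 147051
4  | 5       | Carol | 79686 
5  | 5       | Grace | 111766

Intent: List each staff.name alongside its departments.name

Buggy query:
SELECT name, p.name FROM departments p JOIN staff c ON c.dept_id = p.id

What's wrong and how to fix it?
Bug: Both tables have a 'name' column; the unqualified reference is ambiguous

Fix: Qualify the column with its table alias (c.name)

Corrected query:
SELECT c.name, p.name FROM departments p JOIN staff c ON c.dept_id = p.id

Result:
name  | name       
------+------------
Iris  | Engineering
Frank | Legal      
Frank | Finance    
Carol | Marketing  
Grace | Marketing  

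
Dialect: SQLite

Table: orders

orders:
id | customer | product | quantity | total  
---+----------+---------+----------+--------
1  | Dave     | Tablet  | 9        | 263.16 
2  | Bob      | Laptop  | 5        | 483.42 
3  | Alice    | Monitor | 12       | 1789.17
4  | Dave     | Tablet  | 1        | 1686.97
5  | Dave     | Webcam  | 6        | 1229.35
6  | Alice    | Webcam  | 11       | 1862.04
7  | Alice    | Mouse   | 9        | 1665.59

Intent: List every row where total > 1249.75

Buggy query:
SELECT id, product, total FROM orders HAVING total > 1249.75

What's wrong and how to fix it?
Bug: HAVING filters the output of aggregation, but this query has no GROUP BY and no aggregate functions, so SQLite rejects it (HAVING clause on a non-aggregate query); the condition here is per row

Fix: Use WHERE for row-level filtering

Corrected query:
SELECT id, product, total FROM orders WHERE total > 1249.75

Result:
id | product | total  
---+---------+--------
3  | Monitor | 1789.17
4  | Tablet  | 1686.97
6  | Webcam  | 1862.04
7  | Mouse   | 1665.59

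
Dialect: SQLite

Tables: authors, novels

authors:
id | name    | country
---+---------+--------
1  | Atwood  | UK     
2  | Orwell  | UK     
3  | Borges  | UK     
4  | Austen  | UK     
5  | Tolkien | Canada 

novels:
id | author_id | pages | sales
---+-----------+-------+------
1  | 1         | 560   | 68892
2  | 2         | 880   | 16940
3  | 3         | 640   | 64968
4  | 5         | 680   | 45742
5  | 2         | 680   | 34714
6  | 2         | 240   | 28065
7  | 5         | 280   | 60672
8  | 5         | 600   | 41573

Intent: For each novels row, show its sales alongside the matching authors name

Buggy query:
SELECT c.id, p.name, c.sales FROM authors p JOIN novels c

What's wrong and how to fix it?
Bug: JOIN with no ON clause produces a cartesian product; every novels row pairs with every authors row

Fix: Specify the join condition linking the foreign key to the parent id

Corrected query:
SELECT c.id, p.name, c.sales FROM authors p JOIN novels c ON c.author_id = p.id

Result:
id | name    | sales
---+---------+------
1  | Atwood  | 68892
2  | Orwell  | 16940
3  | Borges  | 64968
4  | Tolkien | 45742
5  | Orwell  | 34714
6  | Orwell  | 28065
7  | Tolkien | 60672
8  | Tolkien | 41573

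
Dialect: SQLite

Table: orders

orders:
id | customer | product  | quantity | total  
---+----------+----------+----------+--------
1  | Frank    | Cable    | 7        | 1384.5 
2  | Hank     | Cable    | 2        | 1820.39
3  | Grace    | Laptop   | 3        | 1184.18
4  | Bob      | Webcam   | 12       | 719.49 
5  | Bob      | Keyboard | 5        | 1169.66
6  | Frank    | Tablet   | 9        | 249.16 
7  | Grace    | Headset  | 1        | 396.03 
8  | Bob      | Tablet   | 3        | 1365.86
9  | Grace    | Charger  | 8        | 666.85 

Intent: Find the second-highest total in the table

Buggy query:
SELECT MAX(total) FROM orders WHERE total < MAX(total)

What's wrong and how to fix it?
Bug: The inner MAX is an aggregate inside WHERE, which is not allowed

Fix: Compute the overall MAX in a subquery, then take MAX of rows below it

Corrected query:
SELECT MAX(total) FROM orders WHERE total < (SELECT MAX(total) FROM orders)

Result:
MAX(total)
----------
1384.5    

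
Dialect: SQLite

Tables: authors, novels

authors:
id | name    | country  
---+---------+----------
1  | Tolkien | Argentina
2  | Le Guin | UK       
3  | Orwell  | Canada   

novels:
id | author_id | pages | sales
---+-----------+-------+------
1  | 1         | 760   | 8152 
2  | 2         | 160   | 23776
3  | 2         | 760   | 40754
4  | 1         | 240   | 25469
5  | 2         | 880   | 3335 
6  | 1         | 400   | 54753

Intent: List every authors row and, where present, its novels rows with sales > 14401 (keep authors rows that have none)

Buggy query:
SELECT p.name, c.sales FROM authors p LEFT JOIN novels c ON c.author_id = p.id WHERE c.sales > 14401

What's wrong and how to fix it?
Bug: Filtering c.sales in WHERE discards the NULL rows produced by LEFT JOIN, turning it into an inner join

Fix: Put 'c.sales > 14401' in the JOIN's ON clause instead of WHERE

Corrected query:
SELECT p.name, c.sales FROM authors p LEFT JOIN novels c ON c.author_id = p.id AND c.sales > 14401

Result:
name    | sales
--------+------
Tolkien | 25469
Tolkien | 54753
Le Guin | 23776
Le Guin | 40754
Orwell  | NULL 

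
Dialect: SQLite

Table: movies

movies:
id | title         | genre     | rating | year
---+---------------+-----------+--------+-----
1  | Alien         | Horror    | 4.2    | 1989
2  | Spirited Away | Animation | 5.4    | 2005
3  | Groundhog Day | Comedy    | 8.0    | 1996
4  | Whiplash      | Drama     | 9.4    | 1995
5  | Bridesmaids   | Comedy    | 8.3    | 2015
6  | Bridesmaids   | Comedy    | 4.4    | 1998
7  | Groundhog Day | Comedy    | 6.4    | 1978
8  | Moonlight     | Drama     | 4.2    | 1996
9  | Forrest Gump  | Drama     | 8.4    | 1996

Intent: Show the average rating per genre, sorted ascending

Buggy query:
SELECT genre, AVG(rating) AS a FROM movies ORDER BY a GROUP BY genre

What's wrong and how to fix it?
Bug: ORDER BY appears before GROUP BY; SQL clause order requires GROUP BY first

Fix: Move ORDER BY to the end, after GROUP BY

Corrected query:
SELECT genre, AVG(rating) AS a FROM movies GROUP BY genre ORDER BY a

Result:
genre     | a       
----------+---------
Horror    | 4.2     
Animation | 5.4     
Comedy    | 6.775   
Drama     | 7.333333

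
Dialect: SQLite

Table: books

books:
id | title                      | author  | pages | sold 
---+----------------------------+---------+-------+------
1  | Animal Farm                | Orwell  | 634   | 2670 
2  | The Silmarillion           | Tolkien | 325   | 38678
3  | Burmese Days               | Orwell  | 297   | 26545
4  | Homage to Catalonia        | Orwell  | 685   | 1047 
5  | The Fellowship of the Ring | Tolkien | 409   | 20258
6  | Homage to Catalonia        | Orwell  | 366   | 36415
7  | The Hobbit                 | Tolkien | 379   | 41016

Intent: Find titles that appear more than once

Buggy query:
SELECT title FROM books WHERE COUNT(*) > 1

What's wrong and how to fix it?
Bug: COUNT(*) is an aggregate and cannot be used in WHERE

Fix: Group first, then use HAVING for the count condition

Corrected query:
SELECT title FROM books GROUP BY title HAVING COUNT(*) > 1

Result:
title              
-------------------
Homage to Catalonia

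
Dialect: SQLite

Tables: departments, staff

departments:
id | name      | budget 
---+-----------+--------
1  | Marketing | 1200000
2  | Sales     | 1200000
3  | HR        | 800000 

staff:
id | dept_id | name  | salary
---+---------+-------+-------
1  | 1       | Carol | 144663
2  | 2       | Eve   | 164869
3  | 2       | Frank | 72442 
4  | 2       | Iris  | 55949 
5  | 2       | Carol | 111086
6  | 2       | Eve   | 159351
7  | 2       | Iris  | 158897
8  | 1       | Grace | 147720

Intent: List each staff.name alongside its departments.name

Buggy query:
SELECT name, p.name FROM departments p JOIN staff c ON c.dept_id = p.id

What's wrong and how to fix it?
Bug: Both tables have a 'name' column; the unqualified reference is ambiguous

Fix: Qualify the column with its table alias (c.name)

Corrected query:
SELECT c.name, p.name FROM departments p JOIN staff c ON c.dept_id = p.id

Result:
name  | name     
------+----------
Carol | Marketing
Eve   | Sales    
Frank | Sales    
Iris  | Sales    
Carol | Sales    
Eve   | Sales    
Iris  | Sales    
Grace | Marketing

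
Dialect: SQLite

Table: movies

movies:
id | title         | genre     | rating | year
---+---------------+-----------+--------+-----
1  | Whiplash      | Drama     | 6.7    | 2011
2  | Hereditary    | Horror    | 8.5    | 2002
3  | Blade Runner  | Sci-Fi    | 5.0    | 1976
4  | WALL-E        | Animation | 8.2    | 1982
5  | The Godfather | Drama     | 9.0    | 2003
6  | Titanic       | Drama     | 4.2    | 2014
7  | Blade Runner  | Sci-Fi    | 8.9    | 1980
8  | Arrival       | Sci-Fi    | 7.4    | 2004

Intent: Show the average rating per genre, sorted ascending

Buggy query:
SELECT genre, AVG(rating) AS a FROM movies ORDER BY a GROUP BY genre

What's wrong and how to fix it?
Bug: GROUP BY must precede ORDER BY

Fix: Move ORDER BY to the end, after GROUP BY

Corrected query:
SELECT genre, AVG(rating) AS a FROM movies GROUP BY genre ORDER BY a

Result:
genre     | a       
----------+---------
Drama     | 6.633333
Sci-Fi    | 7.1     
Animation | 8.2     
Horror    | 8.5     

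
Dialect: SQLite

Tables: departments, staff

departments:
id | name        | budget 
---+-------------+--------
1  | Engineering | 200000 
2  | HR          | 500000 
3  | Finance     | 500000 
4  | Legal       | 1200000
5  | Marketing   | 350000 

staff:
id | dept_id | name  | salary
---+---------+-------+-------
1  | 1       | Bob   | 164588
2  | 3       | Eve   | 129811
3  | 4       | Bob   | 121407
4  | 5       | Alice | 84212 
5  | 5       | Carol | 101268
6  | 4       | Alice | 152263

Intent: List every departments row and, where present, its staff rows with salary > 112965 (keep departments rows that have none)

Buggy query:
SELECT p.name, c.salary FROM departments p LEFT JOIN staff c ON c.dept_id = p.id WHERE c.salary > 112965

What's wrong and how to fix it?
Bug: A WHERE condition on the right-hand table after LEFT JOIN drops unmatched parents

Fix: Move the right-table condition into the ON clause so unmatched parents are kept

Corrected query:
SELECT p.name, c.salary FROM departments p LEFT JOIN staff c ON c.dept_id = p.id AND c.salary > 112965

Result:
name        | salary
------------+-------
Engineering | 164588
HR          | NULL  
Finance     | 129811
Legal       | 121407
Legal       | 152263
Marketing   | NULL  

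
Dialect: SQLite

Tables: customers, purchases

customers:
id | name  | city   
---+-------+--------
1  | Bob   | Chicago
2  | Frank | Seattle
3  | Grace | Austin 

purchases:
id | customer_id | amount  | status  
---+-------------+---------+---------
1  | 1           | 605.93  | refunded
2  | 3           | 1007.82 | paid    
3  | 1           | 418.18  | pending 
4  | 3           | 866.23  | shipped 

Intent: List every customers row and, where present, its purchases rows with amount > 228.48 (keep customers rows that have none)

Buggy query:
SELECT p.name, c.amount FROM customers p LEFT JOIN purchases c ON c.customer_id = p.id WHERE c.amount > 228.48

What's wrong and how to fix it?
Bug: A WHERE condition on the right-hand table after LEFT JOIN drops unmatched parents

Fix: Put 'c.amount > 228.48' in the JOIN's ON clause instead of WHERE

Corrected query:
SELECT p.name, c.amount FROM customers p LEFT JOIN purchases c ON c.customer_id = p.id AND c.amount > 228.48

Result:
name  | amount 
------+--------
Bob   | 418.18 
Bob   | 605.93 
Frank | NULL   
Grace | 866.23 
Grace | 1007.82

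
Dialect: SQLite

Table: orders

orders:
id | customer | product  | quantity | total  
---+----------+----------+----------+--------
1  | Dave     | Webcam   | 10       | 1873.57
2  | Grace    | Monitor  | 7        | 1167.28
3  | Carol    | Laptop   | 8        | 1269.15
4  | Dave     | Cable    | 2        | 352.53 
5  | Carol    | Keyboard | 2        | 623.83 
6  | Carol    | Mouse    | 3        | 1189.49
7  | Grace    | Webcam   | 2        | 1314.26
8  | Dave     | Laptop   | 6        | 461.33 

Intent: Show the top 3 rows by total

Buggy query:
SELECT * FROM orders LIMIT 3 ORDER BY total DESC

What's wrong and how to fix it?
Bug: ORDER BY cannot follow LIMIT; LIMIT is the final clause

Fix: Sort with ORDER BY, then apply LIMIT

Corrected query:
SELECT * FROM orders ORDER BY total DESC LIMIT 3

Result:
id | customer | product | quantity | total  
---+----------+---------+----------+--------
1  | Dave     | Webcam  | 10       | 1873.57
7  | Grace    | Webcam  | 2        | 1314.26
3  | Carol    | Laptop  | 8        | 1269.15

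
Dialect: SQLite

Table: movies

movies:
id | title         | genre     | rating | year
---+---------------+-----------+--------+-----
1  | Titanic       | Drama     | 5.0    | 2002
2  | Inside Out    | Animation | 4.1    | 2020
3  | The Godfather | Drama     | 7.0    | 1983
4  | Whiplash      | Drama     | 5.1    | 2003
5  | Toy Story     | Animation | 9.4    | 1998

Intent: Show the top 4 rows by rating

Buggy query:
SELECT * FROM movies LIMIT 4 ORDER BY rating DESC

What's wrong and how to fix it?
Bug: ORDER BY cannot follow LIMIT; LIMIT is the final clause

Fix: Sort with ORDER BY, then apply LIMIT

Corrected query:
SELECT * FROM movies ORDER BY rating DESC LIMIT 4

Result:
id | title         | genre     | rating | year
---+---------------+-----------+--------+-----
5  | Toy Story     | Animation | 9.4    | 1998
3  | The Godfather | Drama     | 7      | 1983
4  | Whiplash      | Drama     | 5.1    | 2003
1  | Titanic       | Drama     | 5      | 2002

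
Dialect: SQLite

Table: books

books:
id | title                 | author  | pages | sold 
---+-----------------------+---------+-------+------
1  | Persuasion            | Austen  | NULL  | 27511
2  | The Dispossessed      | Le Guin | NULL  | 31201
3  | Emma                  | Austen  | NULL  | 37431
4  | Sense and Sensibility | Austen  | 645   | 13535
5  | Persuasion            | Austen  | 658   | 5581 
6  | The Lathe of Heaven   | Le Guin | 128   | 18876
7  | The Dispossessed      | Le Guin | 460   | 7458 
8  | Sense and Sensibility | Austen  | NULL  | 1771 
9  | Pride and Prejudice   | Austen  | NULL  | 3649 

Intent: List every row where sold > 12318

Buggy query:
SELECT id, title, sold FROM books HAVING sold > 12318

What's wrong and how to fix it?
Bug: HAVING filters the output of aggregation, but this query has no GROUP BY and no aggregate functions, so SQLite rejects it (HAVING clause on a non-aggregate query); the condition here is per row

Fix: Replace HAVING with WHERE since the condition applies to individual rows

Corrected query:
SELECT id, title, sold FROM books WHERE sold > 12318

Result:
id | title                 | sold 
---+-----------------------+------
1  | Persuasion            | 27511
2  | The Dispossessed      | 31201
3  | Emma                  | 37431
4  | Sense and Sensibility | 13535
6  | The Lathe of Heaven   | 18876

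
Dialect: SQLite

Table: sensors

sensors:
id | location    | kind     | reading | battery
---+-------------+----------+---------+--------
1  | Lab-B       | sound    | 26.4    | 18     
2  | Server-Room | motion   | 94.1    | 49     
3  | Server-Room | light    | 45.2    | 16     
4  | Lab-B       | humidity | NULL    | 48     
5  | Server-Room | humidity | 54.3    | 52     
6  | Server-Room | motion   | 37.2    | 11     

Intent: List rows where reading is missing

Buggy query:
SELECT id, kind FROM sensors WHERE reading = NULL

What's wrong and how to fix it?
Bug: Comparing to NULL with '=' never matches; NULL = NULL is unknown, not true

Fix: Use IS NULL to test for NULL

Corrected query:
SELECT id, kind FROM sensors WHERE reading IS NULL

Result:
id | kind    
---+---------
4  | humidity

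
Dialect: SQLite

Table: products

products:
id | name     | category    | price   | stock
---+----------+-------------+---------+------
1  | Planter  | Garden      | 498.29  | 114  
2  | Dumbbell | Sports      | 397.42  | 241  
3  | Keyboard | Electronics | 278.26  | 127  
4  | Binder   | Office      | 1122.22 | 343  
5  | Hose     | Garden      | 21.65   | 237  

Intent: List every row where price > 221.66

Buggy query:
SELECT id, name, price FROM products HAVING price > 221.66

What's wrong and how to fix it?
Bug: HAVING filters the output of aggregation, but this query has no GROUP BY and no aggregate functions, so SQLite rejects it (HAVING clause on a non-aggregate query); the condition here is per row

Fix: Replace HAVING with WHERE since the condition applies to individual rows

Corrected query:
SELECT id, name, price FROM products WHERE price > 221.66

Result:
id | name     | price  
---+----------+--------
1  | Planter  | 498.29 
2  | Dumbbell | 397.42 
3  | Keyboard | 278.26 
4  | Binder   | 1122.22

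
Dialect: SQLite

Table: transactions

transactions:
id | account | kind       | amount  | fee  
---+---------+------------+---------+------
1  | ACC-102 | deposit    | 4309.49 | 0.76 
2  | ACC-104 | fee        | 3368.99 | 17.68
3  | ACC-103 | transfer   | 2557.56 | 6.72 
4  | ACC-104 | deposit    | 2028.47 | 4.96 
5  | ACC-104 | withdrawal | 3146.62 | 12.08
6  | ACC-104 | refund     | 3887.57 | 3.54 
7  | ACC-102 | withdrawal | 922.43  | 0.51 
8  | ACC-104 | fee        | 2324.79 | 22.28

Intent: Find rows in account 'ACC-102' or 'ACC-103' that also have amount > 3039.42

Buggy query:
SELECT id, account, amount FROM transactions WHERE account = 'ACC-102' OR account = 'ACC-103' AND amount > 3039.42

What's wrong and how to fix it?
Bug: AND binds tighter than OR, so this parses as account = 'ACC-102' OR (account = 'ACC-103' AND amount > 3039.42)

Fix: Group the OR with parentheses (or use IN), then AND the threshold

Corrected query:
SELECT id, account, amount FROM transactions WHERE (account = 'ACC-102' OR account = 'ACC-103') AND amount > 3039.42

Result:
id | account | amount 
---+---------+--------
1  | ACC-102 | 4309.49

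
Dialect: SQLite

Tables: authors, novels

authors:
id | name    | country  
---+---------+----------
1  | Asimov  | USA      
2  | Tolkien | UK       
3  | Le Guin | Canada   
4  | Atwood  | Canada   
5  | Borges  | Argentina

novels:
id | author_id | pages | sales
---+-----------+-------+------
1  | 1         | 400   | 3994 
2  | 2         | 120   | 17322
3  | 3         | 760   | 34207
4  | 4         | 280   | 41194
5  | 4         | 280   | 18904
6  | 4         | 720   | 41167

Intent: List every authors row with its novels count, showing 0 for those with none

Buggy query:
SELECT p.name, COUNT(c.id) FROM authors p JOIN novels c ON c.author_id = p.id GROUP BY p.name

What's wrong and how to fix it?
Bug: An inner join excludes parents with zero children

Fix: Use LEFT JOIN so parents without children still appear (COUNT(c.id) gives 0)

Corrected query:
SELECT p.name, COUNT(c.id) FROM authors p LEFT JOIN novels c ON c.author_id = p.id GROUP BY p.name

Result:
name    | COUNT(c.id)
--------+------------
Asimov  | 1          
Atwood  | 3          
Borges  | 0          
Le Guin | 1          
Tolkien | 1          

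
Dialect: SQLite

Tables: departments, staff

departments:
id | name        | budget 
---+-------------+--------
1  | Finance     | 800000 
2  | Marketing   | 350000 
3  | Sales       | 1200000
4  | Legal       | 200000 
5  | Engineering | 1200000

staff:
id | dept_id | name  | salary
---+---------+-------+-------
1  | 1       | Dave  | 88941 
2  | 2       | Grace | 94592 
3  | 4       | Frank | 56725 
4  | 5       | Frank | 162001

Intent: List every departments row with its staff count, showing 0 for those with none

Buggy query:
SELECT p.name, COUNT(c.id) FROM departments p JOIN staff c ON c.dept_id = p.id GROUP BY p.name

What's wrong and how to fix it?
Bug: INNER JOIN drops departments rows that have no matching staff rows

Fix: Use LEFT JOIN so parents without children still appear (COUNT(c.id) gives 0)

Corrected query:
SELECT p.name, COUNT(c.id) FROM departments p LEFT JOIN staff c ON c.dept_id = p.id GROUP BY p.name

Result:
name        | COUNT(c.id)
------------+------------
Engineering | 1          
Finance     | 1          
Legal       | 1          
Marketing   | 1          
Sales       | 0          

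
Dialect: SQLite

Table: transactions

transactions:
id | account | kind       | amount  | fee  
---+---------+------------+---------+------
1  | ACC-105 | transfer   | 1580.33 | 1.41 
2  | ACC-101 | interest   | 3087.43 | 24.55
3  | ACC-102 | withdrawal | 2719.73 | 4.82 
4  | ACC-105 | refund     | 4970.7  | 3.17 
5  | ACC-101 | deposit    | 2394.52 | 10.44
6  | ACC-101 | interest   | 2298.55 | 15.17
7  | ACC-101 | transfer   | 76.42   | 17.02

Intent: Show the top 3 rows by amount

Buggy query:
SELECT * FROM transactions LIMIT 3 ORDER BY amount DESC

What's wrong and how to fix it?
Bug: LIMIT must come after ORDER BY

Fix: Sort with ORDER BY, then apply LIMIT

Corrected query:
SELECT * FROM transactions ORDER BY amount DESC LIMIT 3

Result:
id | account | kind       | amount  | fee  
---+---------+------------+---------+------
4  | ACC-105 | refund     | 4970.7  | 3.17 
2  | ACC-101 | interest   | 3087.43 | 24.55
3  | ACC-102 | withdrawal | 2719.73 | 4.82 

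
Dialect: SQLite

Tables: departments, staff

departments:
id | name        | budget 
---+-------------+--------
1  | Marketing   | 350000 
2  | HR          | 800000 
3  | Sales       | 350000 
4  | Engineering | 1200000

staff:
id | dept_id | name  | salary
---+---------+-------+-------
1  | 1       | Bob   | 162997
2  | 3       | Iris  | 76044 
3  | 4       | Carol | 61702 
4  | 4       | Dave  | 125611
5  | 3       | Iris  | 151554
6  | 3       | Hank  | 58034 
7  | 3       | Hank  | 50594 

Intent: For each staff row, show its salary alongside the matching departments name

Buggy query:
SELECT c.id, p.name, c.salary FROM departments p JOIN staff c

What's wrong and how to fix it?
Bug: Missing join condition: each staff row is matched to all departments rows instead of just its own

Fix: Add ON c.dept_id = p.id to the JOIN

Corrected query:
SELECT c.id, p.name, c.salary FROM departments p JOIN staff c ON c.dept_id = p.id

Result:
id | name        | salary
---+-------------+-------
1  | Marketing   | 162997
2  | Sales       | 76044 
3  | Engineering | 61702 
4  | Engineering | 125611
5  | Sales       | 151554
6  | Sales       | 58034 
7  | Sales       | 50594 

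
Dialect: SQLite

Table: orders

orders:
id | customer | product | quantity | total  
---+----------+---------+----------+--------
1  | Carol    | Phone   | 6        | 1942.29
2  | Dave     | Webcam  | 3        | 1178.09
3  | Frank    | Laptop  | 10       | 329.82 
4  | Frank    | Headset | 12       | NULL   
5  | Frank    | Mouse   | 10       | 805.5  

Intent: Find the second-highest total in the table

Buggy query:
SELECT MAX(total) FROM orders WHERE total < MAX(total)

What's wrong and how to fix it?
Bug: The inner MAX is an aggregate inside WHERE, which is not allowed

Fix: Compute the overall MAX in a subquery, then take MAX of rows below it

Corrected query:
SELECT MAX(total) FROM orders WHERE total < (SELECT MAX(total) FROM orders)

Result:
MAX(total)
----------
1178.09   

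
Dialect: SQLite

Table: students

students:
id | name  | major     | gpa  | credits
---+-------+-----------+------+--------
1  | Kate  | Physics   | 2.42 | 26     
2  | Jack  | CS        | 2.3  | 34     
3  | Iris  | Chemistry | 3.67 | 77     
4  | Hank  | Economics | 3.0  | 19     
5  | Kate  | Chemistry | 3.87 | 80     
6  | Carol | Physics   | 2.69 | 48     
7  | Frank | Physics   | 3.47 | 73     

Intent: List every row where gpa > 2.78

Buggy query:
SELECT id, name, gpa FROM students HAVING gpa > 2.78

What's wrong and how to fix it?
Bug: HAVING filters the output of aggregation, but this query has no GROUP BY and no aggregate functions, so SQLite rejects it (HAVING clause on a non-aggregate query); the condition here is per row

Fix: Replace HAVING with WHERE since the condition applies to individual rows

Corrected query:
SELECT id, name, gpa FROM students WHERE gpa > 2.78

Result:
id | name  | gpa 
---+-------+-----
3  | Iris  | 3.67
4  | Hank  | 3   
5  | Kate  | 3.87
7  | Frank | 3.47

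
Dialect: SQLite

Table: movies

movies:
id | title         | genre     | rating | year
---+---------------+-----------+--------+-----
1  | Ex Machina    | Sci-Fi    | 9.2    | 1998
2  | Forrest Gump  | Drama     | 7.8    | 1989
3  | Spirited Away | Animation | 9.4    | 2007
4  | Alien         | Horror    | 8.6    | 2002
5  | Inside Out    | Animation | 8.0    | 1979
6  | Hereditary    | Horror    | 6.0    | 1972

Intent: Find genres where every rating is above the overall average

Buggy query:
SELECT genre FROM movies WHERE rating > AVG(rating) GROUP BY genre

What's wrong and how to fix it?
Bug: AVG() is an aggregate; it can't sit directly in WHERE

Fix: Use a subquery for AVG and a HAVING MIN(...) filter so the condition holds for every row in the group

Corrected query:
SELECT genre FROM movies GROUP BY genre HAVING MIN(rating) > (SELECT AVG(rating) FROM movies)

Result:
genre 
------
Sci-Fi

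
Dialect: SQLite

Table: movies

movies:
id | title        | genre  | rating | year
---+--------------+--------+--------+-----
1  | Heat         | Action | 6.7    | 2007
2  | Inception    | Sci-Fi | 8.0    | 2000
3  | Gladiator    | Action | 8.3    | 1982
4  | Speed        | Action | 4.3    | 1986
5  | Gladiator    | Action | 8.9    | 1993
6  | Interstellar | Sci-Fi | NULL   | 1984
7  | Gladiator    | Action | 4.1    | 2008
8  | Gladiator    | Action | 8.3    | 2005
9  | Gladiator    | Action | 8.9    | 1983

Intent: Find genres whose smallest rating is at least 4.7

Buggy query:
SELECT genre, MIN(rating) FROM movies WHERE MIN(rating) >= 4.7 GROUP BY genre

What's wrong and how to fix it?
Bug: MIN() in WHERE is a misuse of aggregate

Fix: Replace WHERE with HAVING after the GROUP BY

Corrected query:
SELECT genre, MIN(rating) FROM movies GROUP BY genre HAVING MIN(rating) >= 4.7

Result:
genre  | MIN(rating)
-------+------------
Sci-Fi | 8          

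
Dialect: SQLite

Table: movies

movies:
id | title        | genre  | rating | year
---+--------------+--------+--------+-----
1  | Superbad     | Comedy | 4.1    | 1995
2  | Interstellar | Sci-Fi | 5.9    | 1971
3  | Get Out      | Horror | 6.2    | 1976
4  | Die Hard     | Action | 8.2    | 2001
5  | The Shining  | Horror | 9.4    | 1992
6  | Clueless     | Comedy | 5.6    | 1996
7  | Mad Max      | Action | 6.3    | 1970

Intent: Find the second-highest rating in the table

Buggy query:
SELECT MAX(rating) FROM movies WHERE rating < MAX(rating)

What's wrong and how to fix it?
Bug: The inner MAX is an aggregate inside WHERE, which is not allowed

Fix: Put the inner MAX in a scalar subquery

Corrected query:
SELECT MAX(rating) FROM movies WHERE rating < (SELECT MAX(rating) FROM movies)

Result:
MAX(rating)
-----------
8.2        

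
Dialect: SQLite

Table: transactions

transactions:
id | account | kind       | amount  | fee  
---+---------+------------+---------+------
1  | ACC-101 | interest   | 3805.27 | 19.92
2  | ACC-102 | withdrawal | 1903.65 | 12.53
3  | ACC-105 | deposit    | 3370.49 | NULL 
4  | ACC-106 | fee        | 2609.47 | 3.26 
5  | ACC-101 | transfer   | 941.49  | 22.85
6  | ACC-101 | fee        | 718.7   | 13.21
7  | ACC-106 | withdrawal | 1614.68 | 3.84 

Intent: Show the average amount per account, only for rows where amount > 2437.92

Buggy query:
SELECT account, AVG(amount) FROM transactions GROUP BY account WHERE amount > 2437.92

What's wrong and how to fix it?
Bug: WHERE cannot follow GROUP BY

Fix: Place WHERE between FROM and GROUP BY

Corrected query:
SELECT account, AVG(amount) FROM transactions WHERE amount > 2437.92 GROUP BY account

Result:
account | AVG(amount)
--------+------------
ACC-101 | 3805.27    
ACC-105 | 3370.49    
ACC-106 | 2609.47    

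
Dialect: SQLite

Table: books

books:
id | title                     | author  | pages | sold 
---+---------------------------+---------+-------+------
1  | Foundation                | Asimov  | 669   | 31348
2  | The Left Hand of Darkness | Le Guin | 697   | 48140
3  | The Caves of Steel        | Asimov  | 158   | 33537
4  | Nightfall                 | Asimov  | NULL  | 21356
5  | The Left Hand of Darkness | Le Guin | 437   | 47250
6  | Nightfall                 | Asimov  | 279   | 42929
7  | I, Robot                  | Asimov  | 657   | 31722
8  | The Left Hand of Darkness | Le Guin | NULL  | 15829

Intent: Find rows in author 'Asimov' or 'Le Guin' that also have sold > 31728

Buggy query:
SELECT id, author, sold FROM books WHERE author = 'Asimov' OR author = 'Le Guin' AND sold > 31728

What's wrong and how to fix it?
Bug: Without parentheses, AND is evaluated before OR, so the sold filter only applies to the 'Le Guin' branch

Fix: Add parentheses around the OR so the AND applies to both alternatives

Corrected query:
SELECT id, author, sold FROM books WHERE (author = 'Asimov' OR author = 'Le Guin') AND sold > 31728

Result:
id | author  | sold 
---+---------+------
2  | Le Guin | 48140
3  | Asimov  | 33537
5  | Le Guin | 47250
6  | Asimov  | 42929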